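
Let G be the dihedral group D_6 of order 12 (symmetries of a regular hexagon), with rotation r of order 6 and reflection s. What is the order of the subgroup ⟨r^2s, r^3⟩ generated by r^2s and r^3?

|⟨r^2s⟩| = 2 and |⟨r^3⟩| = 2, so |H| is a multiple of lcm(2, 2) = 2 and divides |G| = 12.
Closing under the operation: H = {e, r^3, r^2s, r^5s}, so |H| = 4.

4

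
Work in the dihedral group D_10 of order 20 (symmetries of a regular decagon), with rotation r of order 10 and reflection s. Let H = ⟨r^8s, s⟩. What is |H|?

10

|⟨r^8s⟩| = 2 and |⟨s⟩| = 2, so |H| is a multiple of lcm(2, 2) = 2 and divides |G| = 20.
Closing under the operation: H = {e, r^2, r^4, r^6, r^8, s, r^2s, r^4s, r^6s, r^8s}, so |H| = 10.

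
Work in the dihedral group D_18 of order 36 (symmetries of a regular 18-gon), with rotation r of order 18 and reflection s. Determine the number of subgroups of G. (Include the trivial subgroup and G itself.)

|G| = 36, so by Lagrange every subgroup order divides 36. Divisors: 1, 2, 3, 4, 6, 9, 12, 18, 36.
Subgroups by order — order 1: 1; order 2: 19; order 3: 1; order 4: 9; order 6: 7; order 9: 1; order 12: 3; order 18: 3; order 36: 1.
Total: 1 + 19 + 1 + 9 + 7 + 1 + 3 + 3 + 1 = 45.

45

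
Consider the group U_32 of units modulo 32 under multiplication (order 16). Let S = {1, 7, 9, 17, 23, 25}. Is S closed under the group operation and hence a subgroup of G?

|S| = 6 does not divide |G| = 16, so by Lagrange S is not a subgroup.

No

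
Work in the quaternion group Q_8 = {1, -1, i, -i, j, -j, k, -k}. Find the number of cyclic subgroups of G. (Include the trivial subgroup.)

A cyclic subgroup of order d is generated by each of its φ(d) elements of order d, so the cyclic subgroups of order d number (#elements of order d)/φ(d).
Cyclic subgroups by order — order 1: 1; order 2: 1; order 4: 3.
Total: 5.

5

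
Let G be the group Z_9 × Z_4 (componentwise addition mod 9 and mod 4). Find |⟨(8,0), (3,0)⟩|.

|⟨(8,0)⟩| = 9 and |⟨(3,0)⟩| = 3, so |H| is a multiple of lcm(9, 3) = 9 and divides |G| = 36.
Closing under the operation: H = {(0,0), (1,0), (2,0), (3,0), (4,0), (5,0), (6,0), (7,0), (8,0)}, so |H| = 9.

9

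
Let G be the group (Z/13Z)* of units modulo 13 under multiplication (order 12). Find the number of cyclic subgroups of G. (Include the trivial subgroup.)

Each element a generates a cyclic subgroup ⟨a⟩; distinct elements may generate the same one (a cyclic group of order d has φ(d) generators).
Cyclic subgroups by order — order 1: 1; order 2: 1; order 3: 1; order 4: 1; order 6: 1; order 12: 1.
Total: 6.

6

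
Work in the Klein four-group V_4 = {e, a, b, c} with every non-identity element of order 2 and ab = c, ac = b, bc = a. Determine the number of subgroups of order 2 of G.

3

|G| = 4 and 2 | 4, so subgroups of order 2 are possible by Lagrange.
The subgroups of order 2 are: {e, a}; {e, b}; {e, c}.
So G has 3 subgroups of order 2.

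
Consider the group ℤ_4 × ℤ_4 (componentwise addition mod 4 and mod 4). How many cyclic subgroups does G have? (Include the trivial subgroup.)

10

Group the elements of G by the cyclic subgroup they generate; each cyclic subgroup of order d accounts for φ(d) elements.
Cyclic subgroups by order — order 1: 1; order 2: 3; order 4: 6.
Total: 10.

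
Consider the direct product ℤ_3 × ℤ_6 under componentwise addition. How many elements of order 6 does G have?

8

An element (a,b) has order lcm(ord(a), ord(b)); count pairs with lcm equal to 6.
Enumerating gives 8 such elements.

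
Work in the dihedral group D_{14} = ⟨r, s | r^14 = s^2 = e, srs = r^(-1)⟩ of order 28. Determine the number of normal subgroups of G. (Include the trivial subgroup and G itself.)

7

G has 28 subgroups. Checking conjugation-invariance by order — order 1: 1/1 normal; order 2: 1/15 normal; order 4: 0/7 normal; order 7: 1/1 normal; order 14: 3/3 normal; order 28: 1/1 normal.
Total normal subgroups: 7.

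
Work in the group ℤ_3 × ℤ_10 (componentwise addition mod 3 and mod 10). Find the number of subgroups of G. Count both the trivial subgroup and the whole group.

|G| = 30, so by Lagrange every subgroup order divides 30. Divisors: 1, 2, 3, 5, 6, 10, 15, 30.
Subgroups by order — order 1: 1; order 2: 1; order 3: 1; order 5: 1; order 6: 1; order 10: 1; order 15: 1; order 30: 1.
Total: 1 + 1 + 1 + 1 + 1 + 1 + 1 + 1 = 8.

8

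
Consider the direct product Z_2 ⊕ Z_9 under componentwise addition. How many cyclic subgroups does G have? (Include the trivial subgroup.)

Each element a generates a cyclic subgroup ⟨a⟩; distinct elements may generate the same one (a cyclic group of order d has φ(d) generators).
Cyclic subgroups by order — order 1: 1; order 2: 1; order 3: 1; order 6: 1; order 9: 1; order 18: 1.
Total: 6.

6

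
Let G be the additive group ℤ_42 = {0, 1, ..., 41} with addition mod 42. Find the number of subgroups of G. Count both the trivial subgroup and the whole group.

Subgroups of the cyclic group ℤ_42 correspond bijectively to divisors of 42.
Divisors of 42: 1, 2, 3, 6, 7, 14, 21, 42.
So ℤ_42 has 8 subgroups.

8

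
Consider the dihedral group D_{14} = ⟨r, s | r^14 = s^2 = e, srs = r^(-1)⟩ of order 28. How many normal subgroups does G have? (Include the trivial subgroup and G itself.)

G has 28 subgroups. Checking conjugation-invariance by order — order 1: 1/1 normal; order 2: 1/15 normal; order 4: 0/7 normal; order 7: 1/1 normal; order 14: 3/3 normal; order 28: 1/1 normal.
Total normal subgroups: 7.

7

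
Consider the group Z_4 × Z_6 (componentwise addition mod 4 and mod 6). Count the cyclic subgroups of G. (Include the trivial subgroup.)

12

Group the elements of G by the cyclic subgroup they generate; each cyclic subgroup of order d accounts for φ(d) elements.
Cyclic subgroups by order — order 1: 1; order 2: 3; order 3: 1; order 4: 2; order 6: 3; order 12: 2.
Total: 12.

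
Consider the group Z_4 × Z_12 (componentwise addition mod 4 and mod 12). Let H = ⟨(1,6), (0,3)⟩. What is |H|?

|⟨(1,6)⟩| = 4 and |⟨(0,3)⟩| = 4, so |H| is a multiple of lcm(4, 4) = 4 and divides |G| = 48.
Closing under the operation: H = {(0,0), (0,3), (0,6), (0,9), (1,0), (1,3), (1,6), (1,9), (2,0), (2,3), (2,6), (2,9), (3,0), (3,3), (3,6), (3,9)}, so |H| = 16.

16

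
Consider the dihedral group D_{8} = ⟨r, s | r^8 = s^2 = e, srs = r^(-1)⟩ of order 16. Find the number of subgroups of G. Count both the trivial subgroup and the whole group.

|G| = 16, so by Lagrange every subgroup order divides 16. Divisors: 1, 2, 4, 8, 16.
Subgroups by order — order 1: 1; order 2: 9; order 4: 5; order 8: 3; order 16: 1.
Total: 1 + 9 + 5 + 3 + 1 = 19.

19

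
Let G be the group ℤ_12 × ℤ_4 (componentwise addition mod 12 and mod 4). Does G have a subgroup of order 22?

No

22 does not divide |G| = 48, so by Lagrange no subgroup of order 22 exists.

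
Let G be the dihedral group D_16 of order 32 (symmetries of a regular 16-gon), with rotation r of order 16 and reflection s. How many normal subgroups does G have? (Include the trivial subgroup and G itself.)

G has 36 subgroups. Checking conjugation-invariance by order — order 1: 1/1 normal; order 2: 1/17 normal; order 4: 1/9 normal; order 8: 1/5 normal; order 16: 3/3 normal; order 32: 1/1 normal.
Total normal subgroups: 8.

8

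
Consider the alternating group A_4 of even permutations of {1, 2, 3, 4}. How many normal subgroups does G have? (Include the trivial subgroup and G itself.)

3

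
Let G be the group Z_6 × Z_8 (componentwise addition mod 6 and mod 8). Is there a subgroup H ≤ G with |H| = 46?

No

46 does not divide |G| = 48, so by Lagrange no subgroup of order 46 exists.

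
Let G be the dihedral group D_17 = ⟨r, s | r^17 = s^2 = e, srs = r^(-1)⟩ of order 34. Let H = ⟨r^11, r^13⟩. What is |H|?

17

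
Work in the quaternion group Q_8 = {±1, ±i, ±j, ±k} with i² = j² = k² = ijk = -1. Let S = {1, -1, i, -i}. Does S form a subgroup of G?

Yes

|S| = 4 divides |G| = 8, consistent with Lagrange.
S contains the identity, every element's inverse is in S, and S is closed under ·: it is a subgroup.
In fact S = ⟨-i⟩.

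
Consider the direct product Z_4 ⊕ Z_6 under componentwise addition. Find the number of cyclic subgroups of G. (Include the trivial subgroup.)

12

A cyclic subgroup of order d is generated by each of its φ(d) elements of order d, so the cyclic subgroups of order d number (#elements of order d)/φ(d).
Cyclic subgroups by order — order 1: 1; order 2: 3; order 3: 1; order 4: 2; order 6: 3; order 12: 2.
Total: 12.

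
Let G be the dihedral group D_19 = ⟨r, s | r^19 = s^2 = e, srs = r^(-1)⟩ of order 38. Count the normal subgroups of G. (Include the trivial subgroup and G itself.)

G has 22 subgroups. Checking conjugation-invariance by order — order 1: 1/1 normal; order 2: 0/19 normal; order 19: 1/1 normal; order 38: 1/1 normal.
Total normal subgroups: 3.

3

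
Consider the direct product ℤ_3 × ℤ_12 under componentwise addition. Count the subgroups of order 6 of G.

|G| = 36 and 6 | 36, so subgroups of order 6 are possible by Lagrange.
The subgroups of order 6 are: {(0,0), (0,2), (0,4), (0,6), (0,8), (0,10)}; {(0,0), (0,6), (1,0), (1,6), (2,0), (2,6)}; {(0,0), (0,6), (1,4), (1,10), (2,2), (2,8)}; {(0,0), (0,6), (1,2), (1,8), (2,4), (2,10)}.
So G has 4 subgroups of order 6.

4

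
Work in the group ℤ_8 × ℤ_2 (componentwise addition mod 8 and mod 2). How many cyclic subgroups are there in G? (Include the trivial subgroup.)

Group the elements of G by the cyclic subgroup they generate; each cyclic subgroup of order d accounts for φ(d) elements.
Cyclic subgroups by order — order 1: 1; order 2: 3; order 4: 2; order 8: 2.
Total: 8.

8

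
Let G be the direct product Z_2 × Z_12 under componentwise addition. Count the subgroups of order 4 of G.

3

|G| = 24 and 4 | 24, so subgroups of order 4 are possible by Lagrange.
The subgroups of order 4 are: {(0,0), (0,3), (0,6), (0,9)}; {(0,0), (0,6), (1,0), (1,6)}; {(0,0), (0,6), (1,3), (1,9)}.
So G has 3 subgroups of order 4.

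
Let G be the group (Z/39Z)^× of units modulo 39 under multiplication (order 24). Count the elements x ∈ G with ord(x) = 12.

8

The elements of order 12 are: 2, 7, 11, 19, 20, 28, 32, 37.
That's 8.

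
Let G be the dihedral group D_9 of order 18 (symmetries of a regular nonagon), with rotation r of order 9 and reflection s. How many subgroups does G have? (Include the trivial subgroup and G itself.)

16

|G| = 18, so by Lagrange every subgroup order divides 18. Divisors: 1, 2, 3, 6, 9, 18.
Subgroups by order — order 1: 1; order 2: 9; order 3: 1; order 6: 3; order 9: 1; order 18: 1.
Total: 1 + 9 + 1 + 3 + 1 + 1 = 16.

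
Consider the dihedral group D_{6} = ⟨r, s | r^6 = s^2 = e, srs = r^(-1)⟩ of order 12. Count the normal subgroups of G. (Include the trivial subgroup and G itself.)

G has 16 subgroups. Checking conjugation-invariance by order — order 1: 1/1 normal; order 2: 1/7 normal; order 3: 1/1 normal; order 4: 0/3 normal; order 6: 3/3 normal; order 12: 1/1 normal.
Total normal subgroups: 7.

7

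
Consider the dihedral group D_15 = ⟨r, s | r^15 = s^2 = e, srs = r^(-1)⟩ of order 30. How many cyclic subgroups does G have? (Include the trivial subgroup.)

A cyclic subgroup of order d is generated by each of its φ(d) elements of order d, so the cyclic subgroups of order d number (#elements of order d)/φ(d).
Cyclic subgroups by order — order 1: 1; order 2: 15; order 3: 1; order 5: 1; order 15: 1.
Total: 19.

19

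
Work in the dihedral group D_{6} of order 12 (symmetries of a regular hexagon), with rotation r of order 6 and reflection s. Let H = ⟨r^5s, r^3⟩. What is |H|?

4

|⟨r^5s⟩| = 2 and |⟨r^3⟩| = 2, so |H| is a multiple of lcm(2, 2) = 2 and divides |G| = 12.
Closing under the operation: H = {e, r^3, r^2s, r^5s}, so |H| = 4.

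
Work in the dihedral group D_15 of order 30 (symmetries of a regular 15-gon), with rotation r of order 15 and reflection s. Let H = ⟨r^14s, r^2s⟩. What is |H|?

|⟨r^14s⟩| = 2 and |⟨r^2s⟩| = 2, so |H| is a multiple of lcm(2, 2) = 2 and divides |G| = 30.
Closing under the operation: H = {e, r^3, r^6, r^9, r^12, r^2s, r^5s, r^8s, r^11s, r^14s}, so |H| = 10.

10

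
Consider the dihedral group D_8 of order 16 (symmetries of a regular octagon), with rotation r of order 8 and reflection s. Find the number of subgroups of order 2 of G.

9

|G| = 16 and 2 | 16, so subgroups of order 2 are possible by Lagrange.
The subgroups of order 2 are: {e, r^2s}; {e, r^3s}; {e, r^4}; {e, r^4s}; … (9 in all).
So G has 9 subgroups of order 2.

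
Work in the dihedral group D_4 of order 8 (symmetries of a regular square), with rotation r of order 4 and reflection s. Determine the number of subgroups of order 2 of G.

|G| = 8 and 2 | 8, so subgroups of order 2 are possible by Lagrange.
The subgroups of order 2 are: {e, r^2}; {e, r^2s}; {e, r^3s}; {e, rs}; … (5 in all).
So G has 5 subgroups of order 2.

5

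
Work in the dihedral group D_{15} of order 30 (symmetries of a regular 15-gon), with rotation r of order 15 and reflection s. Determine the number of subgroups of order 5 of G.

1

|G| = 30 and 5 | 30, so subgroups of order 5 are possible by Lagrange.
The subgroups of order 5 are: {e, r^3, r^6, r^9, r^12}.
So G has 1 subgroup of order 5.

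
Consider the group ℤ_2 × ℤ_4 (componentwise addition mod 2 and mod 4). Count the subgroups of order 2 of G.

|G| = 8 and 2 | 8, so subgroups of order 2 are possible by Lagrange.
The subgroups of order 2 are: {(0,0), (0,2)}; {(0,0), (1,0)}; {(0,0), (1,2)}.
So G has 3 subgroups of order 2.

3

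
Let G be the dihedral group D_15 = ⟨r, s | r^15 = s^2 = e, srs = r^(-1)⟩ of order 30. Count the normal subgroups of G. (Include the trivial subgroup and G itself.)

G has 28 subgroups. Checking conjugation-invariance by order — order 1: 1/1 normal; order 2: 0/15 normal; order 3: 1/1 normal; order 5: 1/1 normal; order 6: 0/5 normal; order 10: 0/3 normal; order 15: 1/1 normal; order 30: 1/1 normal.
Total normal subgroups: 5.

5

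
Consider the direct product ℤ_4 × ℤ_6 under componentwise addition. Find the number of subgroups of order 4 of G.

3

|G| = 24 and 4 | 24, so subgroups of order 4 are possible by Lagrange.
The subgroups of order 4 are: {(0,0), (0,3), (2,0), (2,3)}; {(0,0), (1,0), (2,0), (3,0)}; {(0,0), (1,3), (2,0), (3,3)}.
So G has 3 subgroups of order 4.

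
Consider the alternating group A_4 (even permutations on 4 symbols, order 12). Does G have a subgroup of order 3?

3 | 12. A subgroup of order 3 is {e, (1 2 3), (1 3 2)}.

Yes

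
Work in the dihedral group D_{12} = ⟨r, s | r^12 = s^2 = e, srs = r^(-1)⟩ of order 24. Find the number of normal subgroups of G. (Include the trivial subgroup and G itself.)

G has 34 subgroups. Checking conjugation-invariance by order — order 1: 1/1 normal; order 2: 1/13 normal; order 3: 1/1 normal; order 4: 1/7 normal; order 6: 1/5 normal; order 8: 0/3 normal; order 12: 3/3 normal; order 24: 1/1 normal.
Total normal subgroups: 9.

9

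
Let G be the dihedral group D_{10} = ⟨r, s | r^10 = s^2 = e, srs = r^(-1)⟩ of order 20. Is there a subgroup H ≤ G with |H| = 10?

10 | 20. A subgroup of order 10 is {e, r, r^2, r^3, r^4, r^5, r^6, r^7, r^8, r^9}.

Yes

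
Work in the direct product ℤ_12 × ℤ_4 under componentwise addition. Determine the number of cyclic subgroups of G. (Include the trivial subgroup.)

20

A cyclic subgroup of order d is generated by each of its φ(d) elements of order d, so the cyclic subgroups of order d number (#elements of order d)/φ(d).
Cyclic subgroups by order — order 1: 1; order 2: 3; order 3: 1; order 4: 6; order 6: 3; order 12: 6.
Total: 20.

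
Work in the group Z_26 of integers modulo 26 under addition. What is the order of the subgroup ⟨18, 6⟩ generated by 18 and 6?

|⟨18⟩| = 13 and |⟨6⟩| = 13, so |H| is a multiple of lcm(13, 13) = 13 and divides |G| = 26.
Closing under the operation: H = {0, 2, 4, 6, 8, 10, 12, 14, 16, 18, 20, 22, 24}, so |H| = 13.

13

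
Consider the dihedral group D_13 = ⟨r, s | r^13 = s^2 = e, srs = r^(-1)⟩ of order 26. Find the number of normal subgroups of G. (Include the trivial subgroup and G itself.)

G has 16 subgroups. Checking conjugation-invariance by order — order 1: 1/1 normal; order 2: 0/13 normal; order 13: 1/1 normal; order 26: 1/1 normal.
Total normal subgroups: 3.

3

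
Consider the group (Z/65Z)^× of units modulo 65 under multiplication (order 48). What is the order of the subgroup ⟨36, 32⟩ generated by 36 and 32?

24

|⟨36⟩| = 6 and |⟨32⟩| = 12, so |H| is a multiple of lcm(6, 12) = 12 and divides |G| = 48.
Closing under the operation: H = {1, 2, 4, 7, 8, 9, 14, 16, 18, 28, 29, 32, 33, 36, 37, 47, 49, 51, 56, 57, 58, 61, 63, 64}, so |H| = 24.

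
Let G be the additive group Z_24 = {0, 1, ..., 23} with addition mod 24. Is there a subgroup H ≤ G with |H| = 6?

Yes

6 | 24. A subgroup of order 6 is {0, 4, 8, 12, 16, 20}.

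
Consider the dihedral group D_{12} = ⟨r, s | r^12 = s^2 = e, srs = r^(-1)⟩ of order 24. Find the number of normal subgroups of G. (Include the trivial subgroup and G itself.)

G has 34 subgroups. Checking conjugation-invariance by order — order 1: 1/1 normal; order 2: 1/13 normal; order 3: 1/1 normal; order 4: 1/7 normal; order 6: 1/5 normal; order 8: 0/3 normal; order 12: 3/3 normal; order 24: 1/1 normal.
Total normal subgroups: 9.

9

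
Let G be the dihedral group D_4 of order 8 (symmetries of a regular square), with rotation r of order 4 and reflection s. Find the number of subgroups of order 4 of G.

|G| = 8 and 4 | 8, so subgroups of order 4 are possible by Lagrange.
The subgroups of order 4 are: {e, r, r^2, r^3}; {e, r^2, s, r^2s}; {e, r^2, rs, r^3s}.
So G has 3 subgroups of order 4.

3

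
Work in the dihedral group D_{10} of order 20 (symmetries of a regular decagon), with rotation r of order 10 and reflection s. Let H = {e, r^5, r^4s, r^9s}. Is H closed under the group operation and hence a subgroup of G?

Yes

|H| = 4 divides |G| = 20, consistent with Lagrange.
H contains the identity, every element's inverse is in H, and H is closed under ·: it is a subgroup.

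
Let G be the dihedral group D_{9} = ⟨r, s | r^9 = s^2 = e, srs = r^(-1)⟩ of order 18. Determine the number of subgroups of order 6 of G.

3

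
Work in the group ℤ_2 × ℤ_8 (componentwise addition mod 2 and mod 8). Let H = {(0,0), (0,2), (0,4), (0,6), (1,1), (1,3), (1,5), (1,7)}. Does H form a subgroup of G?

Yes

|H| = 8 divides |G| = 16, consistent with Lagrange.
H contains the identity, every element's inverse is in H, and H is closed under +: it is a subgroup.
In fact H = ⟨(1,5)⟩.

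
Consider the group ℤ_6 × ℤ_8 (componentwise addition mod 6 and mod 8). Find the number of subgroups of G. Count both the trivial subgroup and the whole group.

22

|G| = 48, so by Lagrange every subgroup order divides 48. Divisors: 1, 2, 3, 4, 6, 8, 12, 16, 24, 48.
Subgroups by order — order 1: 1; order 2: 3; order 3: 1; order 4: 3; order 6: 3; order 8: 3; order 12: 3; order 16: 1; order 24: 3; order 48: 1.
Total: 1 + 3 + 1 + 3 + 3 + 3 + 3 + 1 + 3 + 1 = 22.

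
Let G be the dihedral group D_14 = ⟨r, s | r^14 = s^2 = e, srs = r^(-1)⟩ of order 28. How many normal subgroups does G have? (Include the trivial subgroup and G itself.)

7

G has 28 subgroups. Checking conjugation-invariance by order — order 1: 1/1 normal; order 2: 1/15 normal; order 4: 0/7 normal; order 7: 1/1 normal; order 14: 3/3 normal; order 28: 1/1 normal.
Total normal subgroups: 7.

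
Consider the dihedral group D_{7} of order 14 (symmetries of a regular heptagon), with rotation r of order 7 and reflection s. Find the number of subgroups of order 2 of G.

|G| = 14 and 2 | 14, so subgroups of order 2 are possible by Lagrange.
The subgroups of order 2 are: {e, r^2s}; {e, r^3s}; {e, r^4s}; {e, r^5s}; … (7 in all).
So G has 7 subgroups of order 2.

7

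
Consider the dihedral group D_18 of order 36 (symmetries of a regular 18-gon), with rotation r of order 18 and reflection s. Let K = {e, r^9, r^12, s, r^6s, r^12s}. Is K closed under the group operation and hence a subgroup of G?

No

r^12 ∈ K but its inverse r^6 ∉ K, so K is not a subgroup.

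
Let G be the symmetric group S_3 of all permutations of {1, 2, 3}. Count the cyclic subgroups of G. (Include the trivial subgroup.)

Group the elements of G by the cyclic subgroup they generate; each cyclic subgroup of order d accounts for φ(d) elements.
Cyclic subgroups by order — order 1: 1; order 2: 3; order 3: 1.
Total: 5.

5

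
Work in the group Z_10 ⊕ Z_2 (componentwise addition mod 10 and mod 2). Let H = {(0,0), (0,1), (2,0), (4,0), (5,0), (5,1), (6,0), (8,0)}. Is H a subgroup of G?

No

|H| = 8 does not divide |G| = 20, so by Lagrange H is not a subgroup.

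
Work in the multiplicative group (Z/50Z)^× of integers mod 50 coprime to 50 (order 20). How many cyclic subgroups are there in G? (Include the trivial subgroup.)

6

Each element a generates a cyclic subgroup ⟨a⟩; distinct elements may generate the same one (a cyclic group of order d has φ(d) generators).
Cyclic subgroups by order — order 1: 1; order 2: 1; order 4: 1; order 5: 1; order 10: 1; order 20: 1.
Total: 6.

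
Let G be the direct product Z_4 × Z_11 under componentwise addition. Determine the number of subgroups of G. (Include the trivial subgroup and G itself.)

6

|G| = 44, so by Lagrange every subgroup order divides 44. Divisors: 1, 2, 4, 11, 22, 44.
Subgroups by order — order 1: 1; order 2: 1; order 4: 1; order 11: 1; order 22: 1; order 44: 1.
Total: 1 + 1 + 1 + 1 + 1 + 1 = 6.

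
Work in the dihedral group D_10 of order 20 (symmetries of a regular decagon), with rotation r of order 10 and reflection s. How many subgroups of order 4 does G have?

5

|G| = 20 and 4 | 20, so subgroups of order 4 are possible by Lagrange.
The subgroups of order 4 are: {e, r^5, r^2s, r^7s}; {e, r^5, r^3s, r^8s}; {e, r^5, r^4s, r^9s}; {e, r^5, s, r^5s}; … (5 in all).
So G has 5 subgroups of order 4.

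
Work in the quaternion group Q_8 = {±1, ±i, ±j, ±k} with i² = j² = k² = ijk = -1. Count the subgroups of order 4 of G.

|G| = 8 and 4 | 8, so subgroups of order 4 are possible by Lagrange.
The subgroups of order 4 are: {1, -1, i, -i}; {1, -1, j, -j}; {1, -1, k, -k}.
So G has 3 subgroups of order 4.

3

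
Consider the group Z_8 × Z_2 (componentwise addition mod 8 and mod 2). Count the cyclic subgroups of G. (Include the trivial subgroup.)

Each element a generates a cyclic subgroup ⟨a⟩; distinct elements may generate the same one (a cyclic group of order d has φ(d) generators).
Cyclic subgroups by order — order 1: 1; order 2: 3; order 4: 2; order 8: 2.
Total: 8.

8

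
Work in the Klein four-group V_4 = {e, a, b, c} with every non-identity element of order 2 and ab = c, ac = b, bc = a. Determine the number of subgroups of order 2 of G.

|G| = 4 and 2 | 4, so subgroups of order 2 are possible by Lagrange.
The subgroups of order 2 are: {e, a}; {e, b}; {e, c}.
So G has 3 subgroups of order 2.

3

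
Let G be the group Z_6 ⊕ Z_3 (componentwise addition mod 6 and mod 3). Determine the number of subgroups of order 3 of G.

4

|G| = 18 and 3 | 18, so subgroups of order 3 are possible by Lagrange.
The subgroups of order 3 are: {(0,0), (0,1), (0,2)}; {(0,0), (2,0), (4,0)}; {(0,0), (2,1), (4,2)}; {(0,0), (2,2), (4,1)}.
So G has 4 subgroups of order 3.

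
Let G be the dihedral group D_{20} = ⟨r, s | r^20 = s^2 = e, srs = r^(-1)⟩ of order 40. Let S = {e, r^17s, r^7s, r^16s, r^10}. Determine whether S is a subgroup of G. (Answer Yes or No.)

No

Closure fails: r^17s · r^16s = r ∉ S. So S is not a subgroup.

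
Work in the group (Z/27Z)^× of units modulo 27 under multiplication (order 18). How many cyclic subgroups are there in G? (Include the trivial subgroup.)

6

Each element a generates a cyclic subgroup ⟨a⟩; distinct elements may generate the same one (a cyclic group of order d has φ(d) generators).
Cyclic subgroups by order — order 1: 1; order 2: 1; order 3: 1; order 6: 1; order 9: 1; order 18: 1.
Total: 6.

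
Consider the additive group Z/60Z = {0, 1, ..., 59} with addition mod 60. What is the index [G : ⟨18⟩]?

|⟨18⟩| = 10 and |G| = 60.
By Lagrange, [G : H] = |G|/|H| = 60/10 = 6.

6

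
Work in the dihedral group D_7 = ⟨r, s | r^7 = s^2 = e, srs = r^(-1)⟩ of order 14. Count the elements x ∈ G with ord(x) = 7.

6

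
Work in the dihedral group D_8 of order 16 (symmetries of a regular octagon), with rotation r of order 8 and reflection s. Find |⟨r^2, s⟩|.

|⟨r^2⟩| = 4 and |⟨s⟩| = 2, so |H| is a multiple of lcm(4, 2) = 4 and divides |G| = 16.
Closing under the operation: H = {e, r^2, r^4, r^6, s, r^2s, r^4s, r^6s}, so |H| = 8.

8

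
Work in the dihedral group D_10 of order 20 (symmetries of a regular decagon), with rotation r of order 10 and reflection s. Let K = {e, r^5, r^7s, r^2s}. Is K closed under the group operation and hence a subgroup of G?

|K| = 4 divides |G| = 20, consistent with Lagrange.
K contains the identity, every element's inverse is in K, and K is closed under ·: it is a subgroup.

Yes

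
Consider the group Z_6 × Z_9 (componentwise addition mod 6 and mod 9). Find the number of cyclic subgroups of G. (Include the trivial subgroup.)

Each element a generates a cyclic subgroup ⟨a⟩; distinct elements may generate the same one (a cyclic group of order d has φ(d) generators).
Cyclic subgroups by order — order 1: 1; order 2: 1; order 3: 4; order 6: 4; order 9: 3; order 18: 3.
Total: 16.

16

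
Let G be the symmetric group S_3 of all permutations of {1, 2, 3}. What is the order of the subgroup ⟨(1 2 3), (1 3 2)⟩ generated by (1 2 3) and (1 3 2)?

|⟨(1 2 3)⟩| = 3 and |⟨(1 3 2)⟩| = 3, so |H| is a multiple of lcm(3, 3) = 3 and divides |G| = 6.
Closing under the operation: H = {e, (1 2 3), (1 3 2)}, so |H| = 3.

3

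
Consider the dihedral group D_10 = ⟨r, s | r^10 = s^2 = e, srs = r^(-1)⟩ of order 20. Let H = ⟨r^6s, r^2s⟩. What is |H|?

|⟨r^6s⟩| = 2 and |⟨r^2s⟩| = 2, so |H| is a multiple of lcm(2, 2) = 2 and divides |G| = 20.
Closing under the operation: H = {e, r^2, r^4, r^6, r^8, s, r^2s, r^4s, r^6s, r^8s}, so |H| = 10.

10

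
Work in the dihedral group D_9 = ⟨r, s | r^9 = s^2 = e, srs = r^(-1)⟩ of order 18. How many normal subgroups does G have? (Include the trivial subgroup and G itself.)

G has 16 subgroups. Checking conjugation-invariance by order — order 1: 1/1 normal; order 2: 0/9 normal; order 3: 1/1 normal; order 6: 0/3 normal; order 9: 1/1 normal; order 18: 1/1 normal.
Total normal subgroups: 4.

4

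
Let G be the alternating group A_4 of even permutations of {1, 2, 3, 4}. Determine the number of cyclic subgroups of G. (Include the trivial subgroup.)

8

Group the elements of G by the cyclic subgroup they generate; each cyclic subgroup of order d accounts for φ(d) elements.
Cyclic subgroups by order — order 1: 1; order 2: 3; order 3: 4.
Total: 8.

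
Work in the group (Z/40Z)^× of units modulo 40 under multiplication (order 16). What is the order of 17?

Compute successive powers of 17 mod 40: 17, 9, 33, 1; 17^4 ≡ 1 (mod 40).
So |⟨17⟩| = 4.

4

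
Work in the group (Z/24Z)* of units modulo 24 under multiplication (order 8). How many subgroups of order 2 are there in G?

|G| = 8 and 2 | 8, so subgroups of order 2 are possible by Lagrange.
The subgroups of order 2 are: {1, 11}; {1, 13}; {1, 17}; {1, 19}; … (7 in all).
So G has 7 subgroups of order 2.

7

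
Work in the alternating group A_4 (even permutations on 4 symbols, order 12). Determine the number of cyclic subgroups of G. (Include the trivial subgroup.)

Each element a generates a cyclic subgroup ⟨a⟩; distinct elements may generate the same one (a cyclic group of order d has φ(d) generators).
Cyclic subgroups by order — order 1: 1; order 2: 3; order 3: 4.
Total: 8.

8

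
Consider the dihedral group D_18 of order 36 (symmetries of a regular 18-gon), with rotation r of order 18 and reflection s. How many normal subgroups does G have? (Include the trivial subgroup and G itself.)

9

G has 45 subgroups. Checking conjugation-invariance by order — order 1: 1/1 normal; order 2: 1/19 normal; order 3: 1/1 normal; order 4: 0/9 normal; order 6: 1/7 normal; order 9: 1/1 normal; order 12: 0/3 normal; order 18: 3/3 normal; order 36: 1/1 normal.
Total normal subgroups: 9.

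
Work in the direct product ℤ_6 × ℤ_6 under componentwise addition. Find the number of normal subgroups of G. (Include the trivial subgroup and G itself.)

G is abelian, so every subgroup is normal.
G has 30 subgroups in total, hence 30 normal subgroups.

30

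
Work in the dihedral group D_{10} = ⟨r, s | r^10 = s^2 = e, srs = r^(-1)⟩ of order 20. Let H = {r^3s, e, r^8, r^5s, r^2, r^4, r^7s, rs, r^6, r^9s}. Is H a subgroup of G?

Yes

|H| = 10 divides |G| = 20, consistent with Lagrange.
H contains the identity, every element's inverse is in H, and H is closed under ·: it is a subgroup.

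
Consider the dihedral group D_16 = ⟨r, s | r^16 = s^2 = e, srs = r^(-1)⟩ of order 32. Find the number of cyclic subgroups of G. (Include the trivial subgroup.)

21

Each element a generates a cyclic subgroup ⟨a⟩; distinct elements may generate the same one (a cyclic group of order d has φ(d) generators).
Cyclic subgroups by order — order 1: 1; order 2: 17; order 4: 1; order 8: 1; order 16: 1.
Total: 21.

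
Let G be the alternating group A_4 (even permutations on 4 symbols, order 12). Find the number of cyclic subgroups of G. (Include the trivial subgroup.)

8

A cyclic subgroup of order d is generated by each of its φ(d) elements of order d, so the cyclic subgroups of order d number (#elements of order d)/φ(d).
Cyclic subgroups by order — order 1: 1; order 2: 3; order 3: 4.
Total: 8.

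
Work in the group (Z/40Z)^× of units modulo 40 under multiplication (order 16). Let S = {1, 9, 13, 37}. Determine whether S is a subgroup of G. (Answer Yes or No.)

Yes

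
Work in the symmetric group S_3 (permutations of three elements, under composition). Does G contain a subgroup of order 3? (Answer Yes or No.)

3 | 6. A subgroup of order 3 is {e, (1 2 3), (1 3 2)}.

Yes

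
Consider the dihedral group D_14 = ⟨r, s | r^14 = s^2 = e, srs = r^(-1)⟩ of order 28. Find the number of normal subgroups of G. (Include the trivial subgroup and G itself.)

7

G has 28 subgroups. Checking conjugation-invariance by order — order 1: 1/1 normal; order 2: 1/15 normal; order 4: 0/7 normal; order 7: 1/1 normal; order 14: 3/3 normal; order 28: 1/1 normal.
Total normal subgroups: 7.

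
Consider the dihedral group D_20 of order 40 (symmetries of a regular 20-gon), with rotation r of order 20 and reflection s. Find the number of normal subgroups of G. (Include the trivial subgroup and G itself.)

G has 48 subgroups. Checking conjugation-invariance by order — order 1: 1/1 normal; order 2: 1/21 normal; order 4: 1/11 normal; order 5: 1/1 normal; order 8: 0/5 normal; order 10: 1/5 normal; order 20: 3/3 normal; order 40: 1/1 normal.
Total normal subgroups: 9.

9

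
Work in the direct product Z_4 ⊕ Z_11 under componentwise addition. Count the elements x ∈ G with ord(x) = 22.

10

An element (a,b) has order lcm(ord(a), ord(b)); count pairs with lcm equal to 22.
Enumerating gives 10 such elements.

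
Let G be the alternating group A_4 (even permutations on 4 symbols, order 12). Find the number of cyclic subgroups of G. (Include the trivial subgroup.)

Each element a generates a cyclic subgroup ⟨a⟩; distinct elements may generate the same one (a cyclic group of order d has φ(d) generators).
Cyclic subgroups by order — order 1: 1; order 2: 3; order 3: 4.
Total: 8.

8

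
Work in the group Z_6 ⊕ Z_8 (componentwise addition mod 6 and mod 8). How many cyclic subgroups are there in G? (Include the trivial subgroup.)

16

Each element a generates a cyclic subgroup ⟨a⟩; distinct elements may generate the same one (a cyclic group of order d has φ(d) generators).
Cyclic subgroups by order — order 1: 1; order 2: 3; order 3: 1; order 4: 2; order 6: 3; order 8: 2; order 12: 2; order 24: 2.
Total: 16.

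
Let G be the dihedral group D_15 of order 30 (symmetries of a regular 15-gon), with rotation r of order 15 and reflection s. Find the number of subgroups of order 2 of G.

15

|G| = 30 and 2 | 30, so subgroups of order 2 are possible by Lagrange.
The subgroups of order 2 are: {e, r^10s}; {e, r^11s}; {e, r^12s}; {e, r^13s}; … (15 in all).
So G has 15 subgroups of order 2.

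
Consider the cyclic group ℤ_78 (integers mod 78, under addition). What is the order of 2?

In ℤ_78, the order of an element a is n/gcd(a, n).
gcd(2, 78) = 2, so |⟨2⟩| = 78/2 = 39.

39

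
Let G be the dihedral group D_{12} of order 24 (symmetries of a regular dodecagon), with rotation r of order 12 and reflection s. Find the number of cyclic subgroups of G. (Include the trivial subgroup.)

18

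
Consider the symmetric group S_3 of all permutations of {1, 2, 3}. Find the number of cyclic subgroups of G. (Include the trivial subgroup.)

A cyclic subgroup of order d is generated by each of its φ(d) elements of order d, so the cyclic subgroups of order d number (#elements of order d)/φ(d).
Cyclic subgroups by order — order 1: 1; order 2: 3; order 3: 1.
Total: 5.

5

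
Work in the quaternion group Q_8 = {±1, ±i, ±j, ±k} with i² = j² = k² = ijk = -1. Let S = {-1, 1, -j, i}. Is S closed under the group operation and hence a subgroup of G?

-j ∈ S but its inverse j ∉ S, so S is not a subgroup.

No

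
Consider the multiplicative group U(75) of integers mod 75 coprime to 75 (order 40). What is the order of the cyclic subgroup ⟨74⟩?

2

Compute successive powers of 74 mod 75: 74, 1; 74^2 ≡ 1 (mod 75).
So |⟨74⟩| = 2.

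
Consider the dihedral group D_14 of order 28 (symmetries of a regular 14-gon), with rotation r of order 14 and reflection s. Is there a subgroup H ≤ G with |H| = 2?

2 | 28. A subgroup of order 2 is {e, r^10s}.

Yes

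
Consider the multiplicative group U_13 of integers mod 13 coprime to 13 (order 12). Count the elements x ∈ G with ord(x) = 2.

1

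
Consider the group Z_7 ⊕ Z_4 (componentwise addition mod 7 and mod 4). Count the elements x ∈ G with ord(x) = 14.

An element (a,b) has order lcm(ord(a), ord(b)); count pairs with lcm equal to 14.
Enumerating gives 6 such elements.

6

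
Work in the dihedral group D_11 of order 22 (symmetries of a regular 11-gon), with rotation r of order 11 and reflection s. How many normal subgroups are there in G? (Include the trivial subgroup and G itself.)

3

G has 14 subgroups. Checking conjugation-invariance by order — order 1: 1/1 normal; order 2: 0/11 normal; order 11: 1/1 normal; order 22: 1/1 normal.
Total normal subgroups: 3.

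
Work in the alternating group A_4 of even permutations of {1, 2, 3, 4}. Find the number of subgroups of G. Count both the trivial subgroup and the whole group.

10

|G| = 12, so by Lagrange every subgroup order divides 12. Divisors: 1, 2, 3, 4, 6, 12.
Subgroups by order — order 1: 1; order 2: 3; order 3: 4; order 4: 1; order 6: 0; order 12: 1.
Total: 1 + 3 + 4 + 1 + 0 + 1 = 10.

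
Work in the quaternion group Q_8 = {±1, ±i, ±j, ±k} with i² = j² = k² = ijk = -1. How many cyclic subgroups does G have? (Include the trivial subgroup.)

5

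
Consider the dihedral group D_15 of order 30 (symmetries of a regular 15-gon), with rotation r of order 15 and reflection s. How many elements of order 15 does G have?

8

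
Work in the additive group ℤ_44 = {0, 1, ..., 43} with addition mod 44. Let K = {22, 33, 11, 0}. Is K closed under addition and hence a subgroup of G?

|K| = 4 divides |G| = 44, consistent with Lagrange.
K contains the identity, every element's inverse is in K, and K is closed under +: it is a subgroup.
In fact K = ⟨33⟩.

Yes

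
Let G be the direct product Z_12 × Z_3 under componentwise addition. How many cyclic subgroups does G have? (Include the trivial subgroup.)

15

Group the elements of G by the cyclic subgroup they generate; each cyclic subgroup of order d accounts for φ(d) elements.
Cyclic subgroups by order — order 1: 1; order 2: 1; order 3: 4; order 4: 1; order 6: 4; order 12: 4.
Total: 15.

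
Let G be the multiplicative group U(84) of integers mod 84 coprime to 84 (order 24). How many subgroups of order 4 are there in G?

7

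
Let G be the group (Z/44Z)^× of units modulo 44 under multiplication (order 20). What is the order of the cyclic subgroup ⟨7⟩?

Compute successive powers of 7 mod 44: 7, 5, 35, 25, 43, 37, 39, 9, …; 7^10 ≡ 1 (mod 44).
So |⟨7⟩| = 10.

10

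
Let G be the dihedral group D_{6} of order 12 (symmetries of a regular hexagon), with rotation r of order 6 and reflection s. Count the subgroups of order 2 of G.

|G| = 12 and 2 | 12, so subgroups of order 2 are possible by Lagrange.
The subgroups of order 2 are: {e, r^2s}; {e, r^3}; {e, r^3s}; {e, r^4s}; … (7 in all).
So G has 7 subgroups of order 2.

7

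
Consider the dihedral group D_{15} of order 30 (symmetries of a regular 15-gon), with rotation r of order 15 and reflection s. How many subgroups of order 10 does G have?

|G| = 30 and 10 | 30, so subgroups of order 10 are possible by Lagrange.
The subgroups of order 10 are: {e, r^3, r^6, r^9, r^12, rs, r^4s, r^7s, r^10s, r^13s}; {e, r^3, r^6, r^9, r^12, r^2s, r^5s, r^8s, r^11s, r^14s}; {e, r^3, r^6, r^9, r^12, s, r^3s, r^6s, r^9s, r^12s}.
So G has 3 subgroups of order 10.

3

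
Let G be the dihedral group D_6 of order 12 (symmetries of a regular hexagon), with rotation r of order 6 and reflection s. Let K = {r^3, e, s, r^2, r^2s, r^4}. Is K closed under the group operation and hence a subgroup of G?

Closure fails: s · r^2 = r^4s ∉ K. So K is not a subgroup.

No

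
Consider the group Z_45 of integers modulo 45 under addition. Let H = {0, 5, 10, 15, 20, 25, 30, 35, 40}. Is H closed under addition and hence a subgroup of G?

Yes

|H| = 9 divides |G| = 45, consistent with Lagrange.
H contains the identity, every element's inverse is in H, and H is closed under +: it is a subgroup.
In fact H = ⟨35⟩.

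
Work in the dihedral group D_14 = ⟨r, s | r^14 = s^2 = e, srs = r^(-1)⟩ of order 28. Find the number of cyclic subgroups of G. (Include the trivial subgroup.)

A cyclic subgroup of order d is generated by each of its φ(d) elements of order d, so the cyclic subgroups of order d number (#elements of order d)/φ(d).
Cyclic subgroups by order — order 1: 1; order 2: 15; order 7: 1; order 14: 1.
Total: 18.

18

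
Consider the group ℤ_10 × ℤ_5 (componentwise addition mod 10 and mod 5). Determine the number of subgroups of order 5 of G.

|G| = 50 and 5 | 50, so subgroups of order 5 are possible by Lagrange.
The subgroups of order 5 are: {(0,0), (0,1), (0,2), (0,3), (0,4)}; {(0,0), (2,0), (4,0), (6,0), (8,0)}; {(0,0), (2,1), (4,2), (6,3), (8,4)}; {(0,0), (2,2), (4,4), (6,1), (8,3)}; … (6 in all).
So G has 6 subgroups of order 5.

6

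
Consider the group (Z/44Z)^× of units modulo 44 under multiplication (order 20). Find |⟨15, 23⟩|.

|⟨15⟩| = 10 and |⟨23⟩| = 2, so |H| is a multiple of lcm(10, 2) = 10 and divides |G| = 20.
Closing under the operation: H = {1, 3, 5, 9, 15, 23, 25, 27, 31, 37}, so |H| = 10.

10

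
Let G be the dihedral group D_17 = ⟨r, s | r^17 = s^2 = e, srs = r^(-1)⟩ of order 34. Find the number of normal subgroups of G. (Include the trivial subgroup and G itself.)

G has 20 subgroups. Checking conjugation-invariance by order — order 1: 1/1 normal; order 2: 0/17 normal; order 17: 1/1 normal; order 34: 1/1 normal.
Total normal subgroups: 3.

3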